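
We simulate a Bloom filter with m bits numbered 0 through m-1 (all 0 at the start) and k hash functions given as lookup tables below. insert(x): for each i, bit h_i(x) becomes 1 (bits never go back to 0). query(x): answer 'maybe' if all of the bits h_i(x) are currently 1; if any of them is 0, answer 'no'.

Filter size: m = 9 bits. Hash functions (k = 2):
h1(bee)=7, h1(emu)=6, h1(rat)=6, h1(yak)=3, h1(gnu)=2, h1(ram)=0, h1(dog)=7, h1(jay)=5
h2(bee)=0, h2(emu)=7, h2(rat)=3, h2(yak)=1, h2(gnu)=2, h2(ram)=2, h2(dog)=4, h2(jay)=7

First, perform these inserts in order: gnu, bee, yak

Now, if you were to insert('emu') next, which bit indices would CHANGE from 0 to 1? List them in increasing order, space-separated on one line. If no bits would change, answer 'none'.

Answer: 6

Derivation:
Start: bits=000000000
After insert 'gnu': sets bits 2 -> bits=001000000
After insert 'bee': sets bits 0 7 -> bits=101000010
After insert 'yak': sets bits 1 3 -> bits=111100010
insert 'emu' would touch bits 6 7; currently bit6=0, bit7=1
Bits that are 0 among those (would change 0->1): 6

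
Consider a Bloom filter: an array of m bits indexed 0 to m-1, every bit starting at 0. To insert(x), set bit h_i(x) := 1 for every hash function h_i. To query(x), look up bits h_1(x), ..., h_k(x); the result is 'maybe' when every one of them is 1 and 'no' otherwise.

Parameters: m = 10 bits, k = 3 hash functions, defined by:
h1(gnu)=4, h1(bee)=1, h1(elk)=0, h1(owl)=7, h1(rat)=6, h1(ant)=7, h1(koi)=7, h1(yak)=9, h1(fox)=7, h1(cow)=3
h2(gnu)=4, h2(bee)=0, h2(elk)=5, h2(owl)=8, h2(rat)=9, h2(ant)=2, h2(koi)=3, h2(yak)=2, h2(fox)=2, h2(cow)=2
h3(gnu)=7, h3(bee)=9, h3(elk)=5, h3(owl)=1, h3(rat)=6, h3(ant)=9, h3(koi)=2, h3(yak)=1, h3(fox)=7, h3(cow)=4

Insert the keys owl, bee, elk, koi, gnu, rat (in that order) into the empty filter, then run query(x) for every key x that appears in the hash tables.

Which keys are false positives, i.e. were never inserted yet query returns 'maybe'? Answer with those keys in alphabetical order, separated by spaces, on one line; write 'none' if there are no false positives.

Answer: ant cow fox yak

Derivation:
Start: bits=0000000000
After insert 'owl': sets bits 1 7 8 -> bits=0100000110
After insert 'bee': sets bits 0 1 9 -> bits=1100000111
After insert 'elk': sets bits 0 5 -> bits=1100010111
After insert 'koi': sets bits 2 3 7 -> bits=1111010111
After insert 'gnu': sets bits 4 7 -> bits=1111110111
After insert 'rat': sets bits 6 9 -> bits=1111111111
Not inserted: ant cow fox yak — query each against bits=1111111111:
query ant: checks bit2=1, bit7=1, bit9=1 (all 1) -> maybe => FALSE POSITIVE
query cow: checks bit2=1, bit3=1, bit4=1 (all 1) -> maybe => FALSE POSITIVE
query fox: checks bit2=1, bit7=1 (all 1) -> maybe => FALSE POSITIVE
query yak: checks bit1=1, bit2=1, bit9=1 (all 1) -> maybe => FALSE POSITIVE
False positives (alphabetical): ant cow fox yak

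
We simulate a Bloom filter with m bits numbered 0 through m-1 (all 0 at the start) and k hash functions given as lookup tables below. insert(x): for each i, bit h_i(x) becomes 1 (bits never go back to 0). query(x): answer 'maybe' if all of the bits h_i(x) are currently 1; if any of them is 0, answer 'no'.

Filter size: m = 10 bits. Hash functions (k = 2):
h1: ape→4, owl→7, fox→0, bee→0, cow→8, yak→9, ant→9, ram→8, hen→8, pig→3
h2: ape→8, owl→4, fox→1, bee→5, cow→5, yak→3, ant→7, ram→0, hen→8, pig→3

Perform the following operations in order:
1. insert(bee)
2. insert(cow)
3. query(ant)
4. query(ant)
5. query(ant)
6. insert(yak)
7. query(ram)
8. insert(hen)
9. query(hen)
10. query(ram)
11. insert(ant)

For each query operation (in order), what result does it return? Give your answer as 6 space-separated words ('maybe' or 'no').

Answer: no no no maybe maybe maybe

Derivation:
Start: bits=0000000000
Op 1: insert bee -> sets bits 0 5 -> bits=1000010000
Op 2: insert cow -> sets bits 5 8 -> bits=1000010010
Op 3: query ant -> checks bit7=0, bit9=0 (has a 0) -> no
Op 4: query ant -> checks bit7=0, bit9=0 (has a 0) -> no
Op 5: query ant -> checks bit7=0, bit9=0 (has a 0) -> no
Op 6: insert yak -> sets bits 3 9 -> bits=1001010011
Op 7: query ram -> checks bit0=1, bit8=1 (all 1) -> maybe
Op 8: insert hen -> sets bits 8 -> bits=1001010011
Op 9: query hen -> checks bit8=1 (all 1) -> maybe
Op 10: query ram -> checks bit0=1, bit8=1 (all 1) -> maybe
Op 11: insert ant -> sets bits 7 9 -> bits=1001010111
Query results in order: no no no maybe maybe maybe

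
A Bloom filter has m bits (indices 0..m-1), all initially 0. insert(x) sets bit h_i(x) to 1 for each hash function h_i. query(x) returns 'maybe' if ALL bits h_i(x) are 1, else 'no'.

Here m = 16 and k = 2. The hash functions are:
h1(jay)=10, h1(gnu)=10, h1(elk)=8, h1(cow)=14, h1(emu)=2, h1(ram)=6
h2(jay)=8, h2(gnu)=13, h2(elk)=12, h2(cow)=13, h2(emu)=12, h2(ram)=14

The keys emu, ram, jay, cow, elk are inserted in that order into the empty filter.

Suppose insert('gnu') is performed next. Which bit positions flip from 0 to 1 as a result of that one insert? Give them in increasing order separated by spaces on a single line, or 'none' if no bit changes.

Answer: none

Derivation:
Start: bits=0000000000000000
After insert 'emu': sets bits 2 12 -> bits=0010000000001000
After insert 'ram': sets bits 6 14 -> bits=0010001000001010
After insert 'jay': sets bits 8 10 -> bits=0010001010101010
After insert 'cow': sets bits 13 14 -> bits=0010001010101110
After insert 'elk': sets bits 8 12 -> bits=0010001010101110
insert 'gnu' would touch bits 10 13; currently bit10=1, bit13=1
Bits that are 0 among those (would change 0->1): none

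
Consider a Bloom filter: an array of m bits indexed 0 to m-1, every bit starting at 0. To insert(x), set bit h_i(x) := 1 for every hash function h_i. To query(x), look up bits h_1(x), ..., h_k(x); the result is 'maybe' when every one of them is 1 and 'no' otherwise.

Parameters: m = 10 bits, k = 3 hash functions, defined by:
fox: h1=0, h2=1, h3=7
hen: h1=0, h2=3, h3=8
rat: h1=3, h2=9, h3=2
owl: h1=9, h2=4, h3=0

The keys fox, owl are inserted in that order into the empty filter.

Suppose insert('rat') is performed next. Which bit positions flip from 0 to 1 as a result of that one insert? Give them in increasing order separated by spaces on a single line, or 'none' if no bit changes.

Answer: 2 3

Derivation:
Start: bits=0000000000
After insert 'fox': sets bits 0 1 7 -> bits=1100000100
After insert 'owl': sets bits 0 4 9 -> bits=1100100101
insert 'rat' would touch bits 2 3 9; currently bit2=0, bit3=0, bit9=1
Bits that are 0 among those (would change 0->1): 2 3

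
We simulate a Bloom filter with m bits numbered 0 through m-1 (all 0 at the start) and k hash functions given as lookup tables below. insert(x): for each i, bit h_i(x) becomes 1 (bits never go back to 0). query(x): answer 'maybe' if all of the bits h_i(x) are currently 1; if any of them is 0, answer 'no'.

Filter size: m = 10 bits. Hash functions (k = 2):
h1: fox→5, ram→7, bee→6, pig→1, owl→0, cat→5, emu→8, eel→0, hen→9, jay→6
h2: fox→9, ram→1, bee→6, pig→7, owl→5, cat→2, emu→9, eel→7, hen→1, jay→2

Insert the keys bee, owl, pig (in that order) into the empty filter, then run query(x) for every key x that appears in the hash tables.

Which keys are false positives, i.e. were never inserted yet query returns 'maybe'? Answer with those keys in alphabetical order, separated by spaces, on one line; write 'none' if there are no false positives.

Start: bits=0000000000
After insert 'bee': sets bits 6 -> bits=0000001000
After insert 'owl': sets bits 0 5 -> bits=1000011000
After insert 'pig': sets bits 1 7 -> bits=1100011100
Not inserted: cat eel emu fox hen jay ram — query each against bits=1100011100:
query cat: checks bit2=0, bit5=1 (has a 0) -> no => not a false positive
query eel: checks bit0=1, bit7=1 (all 1) -> maybe => FALSE POSITIVE
query emu: checks bit8=0, bit9=0 (has a 0) -> no => not a false positive
query fox: checks bit5=1, bit9=0 (has a 0) -> no => not a false positive
query hen: checks bit1=1, bit9=0 (has a 0) -> no => not a false positive
query jay: checks bit2=0, bit6=1 (has a 0) -> no => not a false positive
query ram: checks bit1=1, bit7=1 (all 1) -> maybe => FALSE POSITIVE
False positives (alphabetical): eel ram

Answer: eel ram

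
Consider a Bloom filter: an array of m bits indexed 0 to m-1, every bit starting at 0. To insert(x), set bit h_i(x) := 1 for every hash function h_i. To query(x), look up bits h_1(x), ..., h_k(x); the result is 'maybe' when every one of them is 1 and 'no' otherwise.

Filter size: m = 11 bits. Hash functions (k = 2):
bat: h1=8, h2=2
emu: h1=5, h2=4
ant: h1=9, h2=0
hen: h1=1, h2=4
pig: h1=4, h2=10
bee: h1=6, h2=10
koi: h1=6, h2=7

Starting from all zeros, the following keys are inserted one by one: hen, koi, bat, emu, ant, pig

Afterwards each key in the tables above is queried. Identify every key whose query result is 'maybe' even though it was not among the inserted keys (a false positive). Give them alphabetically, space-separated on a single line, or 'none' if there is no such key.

Start: bits=00000000000
After insert 'hen': sets bits 1 4 -> bits=01001000000
After insert 'koi': sets bits 6 7 -> bits=01001011000
After insert 'bat': sets bits 2 8 -> bits=01101011100
After insert 'emu': sets bits 4 5 -> bits=01101111100
After insert 'ant': sets bits 0 9 -> bits=11101111110
After insert 'pig': sets bits 4 10 -> bits=11101111111
Not inserted: bee — query each against bits=11101111111:
query bee: checks bit6=1, bit10=1 (all 1) -> maybe => FALSE POSITIVE
False positives (alphabetical): bee

Answer: bee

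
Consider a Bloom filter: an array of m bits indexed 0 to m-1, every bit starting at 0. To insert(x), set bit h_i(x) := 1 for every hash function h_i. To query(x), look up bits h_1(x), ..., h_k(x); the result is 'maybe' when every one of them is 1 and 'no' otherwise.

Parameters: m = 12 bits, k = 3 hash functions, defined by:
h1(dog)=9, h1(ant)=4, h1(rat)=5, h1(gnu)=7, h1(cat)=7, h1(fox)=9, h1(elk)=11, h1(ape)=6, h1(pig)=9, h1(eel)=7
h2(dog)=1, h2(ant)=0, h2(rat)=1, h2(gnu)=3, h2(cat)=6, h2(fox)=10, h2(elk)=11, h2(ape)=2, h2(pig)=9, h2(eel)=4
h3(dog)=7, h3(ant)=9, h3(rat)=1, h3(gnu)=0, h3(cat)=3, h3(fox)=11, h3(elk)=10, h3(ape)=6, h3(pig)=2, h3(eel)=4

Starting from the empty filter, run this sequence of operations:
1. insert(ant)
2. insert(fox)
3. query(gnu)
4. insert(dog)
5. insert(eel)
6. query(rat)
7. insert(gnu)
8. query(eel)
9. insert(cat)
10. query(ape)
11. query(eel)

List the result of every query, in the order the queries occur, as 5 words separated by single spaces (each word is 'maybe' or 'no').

Start: bits=000000000000
Op 1: insert ant -> sets bits 0 4 9 -> bits=100010000100
Op 2: insert fox -> sets bits 9 10 11 -> bits=100010000111
Op 3: query gnu -> checks bit0=1, bit3=0, bit7=0 (has a 0) -> no
Op 4: insert dog -> sets bits 1 7 9 -> bits=110010010111
Op 5: insert eel -> sets bits 4 7 -> bits=110010010111
Op 6: query rat -> checks bit1=1, bit5=0 (has a 0) -> no
Op 7: insert gnu -> sets bits 0 3 7 -> bits=110110010111
Op 8: query eel -> checks bit4=1, bit7=1 (all 1) -> maybe
Op 9: insert cat -> sets bits 3 6 7 -> bits=110110110111
Op 10: query ape -> checks bit2=0, bit6=1 (has a 0) -> no
Op 11: query eel -> checks bit4=1, bit7=1 (all 1) -> maybe
Query results in order: no no maybe no maybe

Answer: no no maybe no maybe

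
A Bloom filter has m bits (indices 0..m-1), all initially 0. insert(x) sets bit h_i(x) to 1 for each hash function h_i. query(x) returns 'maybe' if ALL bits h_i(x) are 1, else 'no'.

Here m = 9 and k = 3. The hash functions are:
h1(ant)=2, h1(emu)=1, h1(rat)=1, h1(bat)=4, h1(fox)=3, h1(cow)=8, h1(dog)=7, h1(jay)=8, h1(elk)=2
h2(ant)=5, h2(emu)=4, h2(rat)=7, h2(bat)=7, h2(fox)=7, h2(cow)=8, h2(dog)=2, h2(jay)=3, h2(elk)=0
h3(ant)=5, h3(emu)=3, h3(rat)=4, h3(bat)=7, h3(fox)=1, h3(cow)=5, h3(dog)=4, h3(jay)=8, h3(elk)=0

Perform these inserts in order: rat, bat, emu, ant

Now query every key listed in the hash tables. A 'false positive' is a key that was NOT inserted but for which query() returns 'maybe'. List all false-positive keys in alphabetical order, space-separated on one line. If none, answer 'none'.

Start: bits=000000000
After insert 'rat': sets bits 1 4 7 -> bits=010010010
After insert 'bat': sets bits 4 7 -> bits=010010010
After insert 'emu': sets bits 1 3 4 -> bits=010110010
After insert 'ant': sets bits 2 5 -> bits=011111010
Not inserted: cow dog elk fox jay — query each against bits=011111010:
query cow: checks bit5=1, bit8=0 (has a 0) -> no => not a false positive
query dog: checks bit2=1, bit4=1, bit7=1 (all 1) -> maybe => FALSE POSITIVE
query elk: checks bit0=0, bit2=1 (has a 0) -> no => not a false positive
query fox: checks bit1=1, bit3=1, bit7=1 (all 1) -> maybe => FALSE POSITIVE
query jay: checks bit3=1, bit8=0 (has a 0) -> no => not a false positive
False positives (alphabetical): dog fox

Answer: dog fox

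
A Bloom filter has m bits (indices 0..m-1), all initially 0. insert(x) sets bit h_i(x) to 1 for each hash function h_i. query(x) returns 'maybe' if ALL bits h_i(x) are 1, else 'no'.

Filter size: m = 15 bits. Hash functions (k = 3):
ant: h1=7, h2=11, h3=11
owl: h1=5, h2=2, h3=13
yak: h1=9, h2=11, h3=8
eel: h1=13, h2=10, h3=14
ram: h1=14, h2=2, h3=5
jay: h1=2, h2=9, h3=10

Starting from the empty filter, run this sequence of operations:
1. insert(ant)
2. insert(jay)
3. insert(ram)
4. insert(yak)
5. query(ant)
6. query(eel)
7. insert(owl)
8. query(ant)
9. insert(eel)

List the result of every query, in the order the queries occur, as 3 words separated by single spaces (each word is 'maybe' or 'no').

Answer: maybe no maybe

Derivation:
Start: bits=000000000000000
Op 1: insert ant -> sets bits 7 11 -> bits=000000010001000
Op 2: insert jay -> sets bits 2 9 10 -> bits=001000010111000
Op 3: insert ram -> sets bits 2 5 14 -> bits=001001010111001
Op 4: insert yak -> sets bits 8 9 11 -> bits=001001011111001
Op 5: query ant -> checks bit7=1, bit11=1 (all 1) -> maybe
Op 6: query eel -> checks bit10=1, bit13=0, bit14=1 (has a 0) -> no
Op 7: insert owl -> sets bits 2 5 13 -> bits=001001011111011
Op 8: query ant -> checks bit7=1, bit11=1 (all 1) -> maybe
Op 9: insert eel -> sets bits 10 13 14 -> bits=001001011111011
Query results in order: maybe no maybe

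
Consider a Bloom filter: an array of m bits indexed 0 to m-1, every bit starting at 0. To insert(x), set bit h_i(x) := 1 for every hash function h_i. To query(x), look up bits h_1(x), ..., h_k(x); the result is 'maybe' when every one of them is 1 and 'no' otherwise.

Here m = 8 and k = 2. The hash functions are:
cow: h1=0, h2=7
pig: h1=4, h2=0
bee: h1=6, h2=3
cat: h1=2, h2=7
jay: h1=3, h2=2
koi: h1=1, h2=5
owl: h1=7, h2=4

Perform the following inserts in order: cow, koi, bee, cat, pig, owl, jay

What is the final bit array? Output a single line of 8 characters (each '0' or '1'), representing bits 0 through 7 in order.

Start: bits=00000000
After insert 'cow': sets bits 0 7 -> bits=10000001
After insert 'koi': sets bits 1 5 -> bits=11000101
After insert 'bee': sets bits 3 6 -> bits=11010111
After insert 'cat': sets bits 2 7 -> bits=11110111
After insert 'pig': sets bits 0 4 -> bits=11111111
After insert 'owl': sets bits 4 7 -> bits=11111111
After insert 'jay': sets bits 2 3 -> bits=11111111

Answer: 11111111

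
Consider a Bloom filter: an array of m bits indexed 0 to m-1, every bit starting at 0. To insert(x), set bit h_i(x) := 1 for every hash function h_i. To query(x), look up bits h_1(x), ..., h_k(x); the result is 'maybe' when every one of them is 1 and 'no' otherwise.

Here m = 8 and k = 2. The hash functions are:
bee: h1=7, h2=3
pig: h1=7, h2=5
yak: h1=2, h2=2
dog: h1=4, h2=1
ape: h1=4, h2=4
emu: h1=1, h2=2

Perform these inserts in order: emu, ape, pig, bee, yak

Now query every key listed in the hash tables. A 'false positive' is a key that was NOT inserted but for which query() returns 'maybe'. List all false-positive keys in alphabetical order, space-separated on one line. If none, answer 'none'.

Answer: dog

Derivation:
Start: bits=00000000
After insert 'emu': sets bits 1 2 -> bits=01100000
After insert 'ape': sets bits 4 -> bits=01101000
After insert 'pig': sets bits 5 7 -> bits=01101101
After insert 'bee': sets bits 3 7 -> bits=01111101
After insert 'yak': sets bits 2 -> bits=01111101
Not inserted: dog — query each against bits=01111101:
query dog: checks bit1=1, bit4=1 (all 1) -> maybe => FALSE POSITIVE
False positives (alphabetical): dog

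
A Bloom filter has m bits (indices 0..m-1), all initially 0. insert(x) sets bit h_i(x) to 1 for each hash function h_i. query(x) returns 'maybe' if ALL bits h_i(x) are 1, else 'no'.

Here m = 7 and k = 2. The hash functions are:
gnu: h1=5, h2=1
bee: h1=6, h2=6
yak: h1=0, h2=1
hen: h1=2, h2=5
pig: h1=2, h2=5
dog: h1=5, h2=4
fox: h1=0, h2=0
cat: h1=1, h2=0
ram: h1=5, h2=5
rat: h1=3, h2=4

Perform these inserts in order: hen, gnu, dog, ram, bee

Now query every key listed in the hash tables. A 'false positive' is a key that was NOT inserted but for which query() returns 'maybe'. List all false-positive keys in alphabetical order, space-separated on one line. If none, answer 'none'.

Answer: pig

Derivation:
Start: bits=0000000
After insert 'hen': sets bits 2 5 -> bits=0010010
After insert 'gnu': sets bits 1 5 -> bits=0110010
After insert 'dog': sets bits 4 5 -> bits=0110110
After insert 'ram': sets bits 5 -> bits=0110110
After insert 'bee': sets bits 6 -> bits=0110111
Not inserted: cat fox pig rat yak — query each against bits=0110111:
query cat: checks bit0=0, bit1=1 (has a 0) -> no => not a false positive
query fox: checks bit0=0 (has a 0) -> no => not a false positive
query pig: checks bit2=1, bit5=1 (all 1) -> maybe => FALSE POSITIVE
query rat: checks bit3=0, bit4=1 (has a 0) -> no => not a false positive
query yak: checks bit0=0, bit1=1 (has a 0) -> no => not a false positive
False positives (alphabetical): pig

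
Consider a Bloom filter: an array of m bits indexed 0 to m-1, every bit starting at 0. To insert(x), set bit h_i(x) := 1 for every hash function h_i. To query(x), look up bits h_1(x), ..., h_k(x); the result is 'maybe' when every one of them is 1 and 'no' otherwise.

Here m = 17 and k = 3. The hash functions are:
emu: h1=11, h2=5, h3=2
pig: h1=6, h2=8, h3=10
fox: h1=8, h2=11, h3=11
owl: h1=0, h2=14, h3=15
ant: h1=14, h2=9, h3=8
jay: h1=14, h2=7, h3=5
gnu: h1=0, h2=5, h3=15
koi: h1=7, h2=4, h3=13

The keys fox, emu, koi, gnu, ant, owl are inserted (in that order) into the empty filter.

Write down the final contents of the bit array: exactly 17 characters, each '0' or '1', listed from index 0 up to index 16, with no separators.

Start: bits=00000000000000000
After insert 'fox': sets bits 8 11 -> bits=00000000100100000
After insert 'emu': sets bits 2 5 11 -> bits=00100100100100000
After insert 'koi': sets bits 4 7 13 -> bits=00101101100101000
After insert 'gnu': sets bits 0 5 15 -> bits=10101101100101010
After insert 'ant': sets bits 8 9 14 -> bits=10101101110101110
After insert 'owl': sets bits 0 14 15 -> bits=10101101110101110

Answer: 10101101110101110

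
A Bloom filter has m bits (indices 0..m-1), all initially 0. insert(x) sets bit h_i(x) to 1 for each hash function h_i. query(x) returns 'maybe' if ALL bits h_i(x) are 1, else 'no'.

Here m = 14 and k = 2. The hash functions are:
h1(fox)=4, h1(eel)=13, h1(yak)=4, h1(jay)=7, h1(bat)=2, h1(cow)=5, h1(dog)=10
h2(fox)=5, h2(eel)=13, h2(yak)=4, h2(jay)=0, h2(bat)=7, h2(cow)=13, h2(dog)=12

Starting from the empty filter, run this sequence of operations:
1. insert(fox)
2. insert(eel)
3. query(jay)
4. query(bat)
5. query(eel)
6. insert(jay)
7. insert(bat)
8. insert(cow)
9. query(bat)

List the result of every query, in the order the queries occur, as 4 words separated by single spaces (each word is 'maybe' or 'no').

Answer: no no maybe maybe

Derivation:
Start: bits=00000000000000
Op 1: insert fox -> sets bits 4 5 -> bits=00001100000000
Op 2: insert eel -> sets bits 13 -> bits=00001100000001
Op 3: query jay -> checks bit0=0, bit7=0 (has a 0) -> no
Op 4: query bat -> checks bit2=0, bit7=0 (has a 0) -> no
Op 5: query eel -> checks bit13=1 (all 1) -> maybe
Op 6: insert jay -> sets bits 0 7 -> bits=10001101000001
Op 7: insert bat -> sets bits 2 7 -> bits=10101101000001
Op 8: insert cow -> sets bits 5 13 -> bits=10101101000001
Op 9: query bat -> checks bit2=1, bit7=1 (all 1) -> maybe
Query results in order: no no maybe maybe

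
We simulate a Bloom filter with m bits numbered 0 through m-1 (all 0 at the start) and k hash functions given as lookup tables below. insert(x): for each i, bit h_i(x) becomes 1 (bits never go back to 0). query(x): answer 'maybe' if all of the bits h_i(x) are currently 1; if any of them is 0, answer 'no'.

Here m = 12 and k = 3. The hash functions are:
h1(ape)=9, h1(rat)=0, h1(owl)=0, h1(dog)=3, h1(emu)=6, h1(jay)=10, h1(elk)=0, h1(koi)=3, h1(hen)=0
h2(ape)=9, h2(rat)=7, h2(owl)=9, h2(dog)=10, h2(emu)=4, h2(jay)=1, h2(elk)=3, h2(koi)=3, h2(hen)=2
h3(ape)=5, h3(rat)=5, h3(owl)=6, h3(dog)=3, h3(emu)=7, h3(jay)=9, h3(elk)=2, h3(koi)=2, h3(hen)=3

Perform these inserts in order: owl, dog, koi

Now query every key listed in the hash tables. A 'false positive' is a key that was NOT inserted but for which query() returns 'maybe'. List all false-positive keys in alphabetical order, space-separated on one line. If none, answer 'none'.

Start: bits=000000000000
After insert 'owl': sets bits 0 6 9 -> bits=100000100100
After insert 'dog': sets bits 3 10 -> bits=100100100110
After insert 'koi': sets bits 2 3 -> bits=101100100110
Not inserted: ape elk emu hen jay rat — query each against bits=101100100110:
query ape: checks bit5=0, bit9=1 (has a 0) -> no => not a false positive
query elk: checks bit0=1, bit2=1, bit3=1 (all 1) -> maybe => FALSE POSITIVE
query emu: checks bit4=0, bit6=1, bit7=0 (has a 0) -> no => not a false positive
query hen: checks bit0=1, bit2=1, bit3=1 (all 1) -> maybe => FALSE POSITIVE
query jay: checks bit1=0, bit9=1, bit10=1 (has a 0) -> no => not a false positive
query rat: checks bit0=1, bit5=0, bit7=0 (has a 0) -> no => not a false positive
False positives (alphabetical): elk hen

Answer: elk hen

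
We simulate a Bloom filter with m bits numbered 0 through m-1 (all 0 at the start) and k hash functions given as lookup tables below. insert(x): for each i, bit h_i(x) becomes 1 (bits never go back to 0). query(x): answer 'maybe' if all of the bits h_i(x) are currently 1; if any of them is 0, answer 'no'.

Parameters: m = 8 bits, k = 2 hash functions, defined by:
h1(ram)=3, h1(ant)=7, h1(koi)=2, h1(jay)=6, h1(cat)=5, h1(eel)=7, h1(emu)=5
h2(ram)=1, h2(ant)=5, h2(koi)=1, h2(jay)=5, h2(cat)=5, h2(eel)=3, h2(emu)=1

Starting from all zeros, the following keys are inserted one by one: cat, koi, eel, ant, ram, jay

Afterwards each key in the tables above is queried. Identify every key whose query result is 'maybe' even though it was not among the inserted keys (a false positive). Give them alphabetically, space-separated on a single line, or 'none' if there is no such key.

Start: bits=00000000
After insert 'cat': sets bits 5 -> bits=00000100
After insert 'koi': sets bits 1 2 -> bits=01100100
After insert 'eel': sets bits 3 7 -> bits=01110101
After insert 'ant': sets bits 5 7 -> bits=01110101
After insert 'ram': sets bits 1 3 -> bits=01110101
After insert 'jay': sets bits 5 6 -> bits=01110111
Not inserted: emu — query each against bits=01110111:
query emu: checks bit1=1, bit5=1 (all 1) -> maybe => FALSE POSITIVE
False positives (alphabetical): emu

Answer: emu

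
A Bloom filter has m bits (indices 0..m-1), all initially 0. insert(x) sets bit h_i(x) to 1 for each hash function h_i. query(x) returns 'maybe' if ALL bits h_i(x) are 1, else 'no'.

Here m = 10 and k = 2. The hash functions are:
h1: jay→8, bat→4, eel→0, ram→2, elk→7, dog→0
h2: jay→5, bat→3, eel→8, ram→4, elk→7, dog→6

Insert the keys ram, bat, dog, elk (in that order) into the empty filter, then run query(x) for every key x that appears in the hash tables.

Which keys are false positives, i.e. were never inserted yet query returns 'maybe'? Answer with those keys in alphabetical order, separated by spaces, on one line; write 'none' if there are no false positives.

Answer: none

Derivation:
Start: bits=0000000000
After insert 'ram': sets bits 2 4 -> bits=0010100000
After insert 'bat': sets bits 3 4 -> bits=0011100000
After insert 'dog': sets bits 0 6 -> bits=1011101000
After insert 'elk': sets bits 7 -> bits=1011101100
Not inserted: eel jay — query each against bits=1011101100:
query eel: checks bit0=1, bit8=0 (has a 0) -> no => not a false positive
query jay: checks bit5=0, bit8=0 (has a 0) -> no => not a false positive
False positives (alphabetical): none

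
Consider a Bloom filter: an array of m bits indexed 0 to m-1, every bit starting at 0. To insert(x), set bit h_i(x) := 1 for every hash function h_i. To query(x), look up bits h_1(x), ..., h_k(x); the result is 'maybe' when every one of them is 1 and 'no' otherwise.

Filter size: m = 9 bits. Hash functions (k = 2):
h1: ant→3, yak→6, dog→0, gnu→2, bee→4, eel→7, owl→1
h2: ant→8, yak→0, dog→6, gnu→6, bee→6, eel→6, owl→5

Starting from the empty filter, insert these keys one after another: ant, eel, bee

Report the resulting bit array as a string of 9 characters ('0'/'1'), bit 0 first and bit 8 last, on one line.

Start: bits=000000000
After insert 'ant': sets bits 3 8 -> bits=000100001
After insert 'eel': sets bits 6 7 -> bits=000100111
After insert 'bee': sets bits 4 6 -> bits=000110111

Answer: 000110111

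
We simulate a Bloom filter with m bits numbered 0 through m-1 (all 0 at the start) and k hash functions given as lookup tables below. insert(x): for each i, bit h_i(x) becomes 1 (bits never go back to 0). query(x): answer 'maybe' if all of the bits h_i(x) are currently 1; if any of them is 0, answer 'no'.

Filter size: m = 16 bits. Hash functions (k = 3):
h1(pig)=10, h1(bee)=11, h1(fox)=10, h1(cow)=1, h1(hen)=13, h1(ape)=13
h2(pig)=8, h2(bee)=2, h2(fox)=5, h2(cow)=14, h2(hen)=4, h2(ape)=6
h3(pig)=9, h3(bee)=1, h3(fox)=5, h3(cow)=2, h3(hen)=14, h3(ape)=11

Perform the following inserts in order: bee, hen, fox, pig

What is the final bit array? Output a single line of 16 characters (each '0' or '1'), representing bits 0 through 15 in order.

Start: bits=0000000000000000
After insert 'bee': sets bits 1 2 11 -> bits=0110000000010000
After insert 'hen': sets bits 4 13 14 -> bits=0110100000010110
After insert 'fox': sets bits 5 10 -> bits=0110110000110110
After insert 'pig': sets bits 8 9 10 -> bits=0110110011110110

Answer: 0110110011110110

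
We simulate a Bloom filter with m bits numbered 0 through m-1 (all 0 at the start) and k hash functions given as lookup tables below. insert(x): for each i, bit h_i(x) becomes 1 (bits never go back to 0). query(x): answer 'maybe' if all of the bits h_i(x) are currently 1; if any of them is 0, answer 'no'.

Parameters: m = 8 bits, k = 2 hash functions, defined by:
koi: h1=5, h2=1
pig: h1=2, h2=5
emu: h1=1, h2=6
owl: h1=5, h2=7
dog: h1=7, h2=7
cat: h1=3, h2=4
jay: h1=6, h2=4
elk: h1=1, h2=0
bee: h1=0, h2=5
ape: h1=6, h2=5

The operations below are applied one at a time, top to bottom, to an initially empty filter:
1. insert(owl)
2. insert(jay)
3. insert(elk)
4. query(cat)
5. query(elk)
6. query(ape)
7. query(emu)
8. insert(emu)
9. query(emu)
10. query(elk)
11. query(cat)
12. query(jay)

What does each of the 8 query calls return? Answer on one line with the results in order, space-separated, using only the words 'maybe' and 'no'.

Answer: no maybe maybe maybe maybe maybe no maybe

Derivation:
Start: bits=00000000
Op 1: insert owl -> sets bits 5 7 -> bits=00000101
Op 2: insert jay -> sets bits 4 6 -> bits=00001111
Op 3: insert elk -> sets bits 0 1 -> bits=11001111
Op 4: query cat -> checks bit3=0, bit4=1 (has a 0) -> no
Op 5: query elk -> checks bit0=1, bit1=1 (all 1) -> maybe
Op 6: query ape -> checks bit5=1, bit6=1 (all 1) -> maybe
Op 7: query emu -> checks bit1=1, bit6=1 (all 1) -> maybe
Op 8: insert emu -> sets bits 1 6 -> bits=11001111
Op 9: query emu -> checks bit1=1, bit6=1 (all 1) -> maybe
Op 10: query elk -> checks bit0=1, bit1=1 (all 1) -> maybe
Op 11: query cat -> checks bit3=0, bit4=1 (has a 0) -> no
Op 12: query jay -> checks bit4=1, bit6=1 (all 1) -> maybe
Query results in order: no maybe maybe maybe maybe maybe no maybe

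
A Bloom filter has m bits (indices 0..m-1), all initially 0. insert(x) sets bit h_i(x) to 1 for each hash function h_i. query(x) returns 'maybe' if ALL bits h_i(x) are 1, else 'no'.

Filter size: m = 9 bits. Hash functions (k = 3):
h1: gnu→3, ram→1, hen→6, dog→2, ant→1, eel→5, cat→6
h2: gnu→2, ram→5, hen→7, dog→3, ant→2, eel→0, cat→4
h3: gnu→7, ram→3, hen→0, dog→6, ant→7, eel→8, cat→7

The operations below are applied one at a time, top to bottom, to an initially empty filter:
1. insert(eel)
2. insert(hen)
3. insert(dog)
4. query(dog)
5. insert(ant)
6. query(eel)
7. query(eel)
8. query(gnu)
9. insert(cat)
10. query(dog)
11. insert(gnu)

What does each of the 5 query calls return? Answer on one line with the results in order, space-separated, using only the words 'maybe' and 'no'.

Start: bits=000000000
Op 1: insert eel -> sets bits 0 5 8 -> bits=100001001
Op 2: insert hen -> sets bits 0 6 7 -> bits=100001111
Op 3: insert dog -> sets bits 2 3 6 -> bits=101101111
Op 4: query dog -> checks bit2=1, bit3=1, bit6=1 (all 1) -> maybe
Op 5: insert ant -> sets bits 1 2 7 -> bits=111101111
Op 6: query eel -> checks bit0=1, bit5=1, bit8=1 (all 1) -> maybe
Op 7: query eel -> checks bit0=1, bit5=1, bit8=1 (all 1) -> maybe
Op 8: query gnu -> checks bit2=1, bit3=1, bit7=1 (all 1) -> maybe
Op 9: insert cat -> sets bits 4 6 7 -> bits=111111111
Op 10: query dog -> checks bit2=1, bit3=1, bit6=1 (all 1) -> maybe
Op 11: insert gnu -> sets bits 2 3 7 -> bits=111111111
Query results in order: maybe maybe maybe maybe maybe

Answer: maybe maybe maybe maybe maybe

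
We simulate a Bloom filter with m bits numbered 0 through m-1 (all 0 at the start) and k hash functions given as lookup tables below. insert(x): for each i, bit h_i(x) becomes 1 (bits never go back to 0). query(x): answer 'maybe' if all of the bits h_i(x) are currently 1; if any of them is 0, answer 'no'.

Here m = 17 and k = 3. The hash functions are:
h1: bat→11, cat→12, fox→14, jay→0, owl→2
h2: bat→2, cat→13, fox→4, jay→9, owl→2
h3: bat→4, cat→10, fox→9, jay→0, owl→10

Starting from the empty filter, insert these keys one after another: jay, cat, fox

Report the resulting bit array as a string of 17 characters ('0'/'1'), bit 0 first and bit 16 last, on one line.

Start: bits=00000000000000000
After insert 'jay': sets bits 0 9 -> bits=10000000010000000
After insert 'cat': sets bits 10 12 13 -> bits=10000000011011000
After insert 'fox': sets bits 4 9 14 -> bits=10001000011011100

Answer: 10001000011011100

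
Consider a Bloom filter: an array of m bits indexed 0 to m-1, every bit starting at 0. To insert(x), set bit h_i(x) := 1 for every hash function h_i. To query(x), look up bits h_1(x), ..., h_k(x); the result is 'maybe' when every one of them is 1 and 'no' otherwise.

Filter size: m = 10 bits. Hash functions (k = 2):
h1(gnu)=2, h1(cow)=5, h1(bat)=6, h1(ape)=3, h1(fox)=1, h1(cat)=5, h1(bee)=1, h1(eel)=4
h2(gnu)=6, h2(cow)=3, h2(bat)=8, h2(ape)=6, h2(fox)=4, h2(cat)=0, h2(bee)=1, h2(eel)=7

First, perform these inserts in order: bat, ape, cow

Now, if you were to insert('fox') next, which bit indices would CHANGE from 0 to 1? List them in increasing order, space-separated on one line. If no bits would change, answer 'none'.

Start: bits=0000000000
After insert 'bat': sets bits 6 8 -> bits=0000001010
After insert 'ape': sets bits 3 6 -> bits=0001001010
After insert 'cow': sets bits 3 5 -> bits=0001011010
insert 'fox' would touch bits 1 4; currently bit1=0, bit4=0
Bits that are 0 among those (would change 0->1): 1 4

Answer: 1 4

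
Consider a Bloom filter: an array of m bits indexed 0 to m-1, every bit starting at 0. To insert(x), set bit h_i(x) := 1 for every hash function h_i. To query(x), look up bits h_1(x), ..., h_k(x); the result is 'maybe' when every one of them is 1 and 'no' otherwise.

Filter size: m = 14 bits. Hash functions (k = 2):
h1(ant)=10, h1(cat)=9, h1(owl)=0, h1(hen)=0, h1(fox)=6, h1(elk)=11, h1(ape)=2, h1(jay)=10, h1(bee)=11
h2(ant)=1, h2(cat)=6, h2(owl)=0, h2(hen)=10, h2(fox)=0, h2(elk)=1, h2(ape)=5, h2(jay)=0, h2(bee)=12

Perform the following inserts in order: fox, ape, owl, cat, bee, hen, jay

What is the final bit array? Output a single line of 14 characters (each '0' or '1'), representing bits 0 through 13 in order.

Start: bits=00000000000000
After insert 'fox': sets bits 0 6 -> bits=10000010000000
After insert 'ape': sets bits 2 5 -> bits=10100110000000
After insert 'owl': sets bits 0 -> bits=10100110000000
After insert 'cat': sets bits 6 9 -> bits=10100110010000
After insert 'bee': sets bits 11 12 -> bits=10100110010110
After insert 'hen': sets bits 0 10 -> bits=10100110011110
After insert 'jay': sets bits 0 10 -> bits=10100110011110

Answer: 10100110011110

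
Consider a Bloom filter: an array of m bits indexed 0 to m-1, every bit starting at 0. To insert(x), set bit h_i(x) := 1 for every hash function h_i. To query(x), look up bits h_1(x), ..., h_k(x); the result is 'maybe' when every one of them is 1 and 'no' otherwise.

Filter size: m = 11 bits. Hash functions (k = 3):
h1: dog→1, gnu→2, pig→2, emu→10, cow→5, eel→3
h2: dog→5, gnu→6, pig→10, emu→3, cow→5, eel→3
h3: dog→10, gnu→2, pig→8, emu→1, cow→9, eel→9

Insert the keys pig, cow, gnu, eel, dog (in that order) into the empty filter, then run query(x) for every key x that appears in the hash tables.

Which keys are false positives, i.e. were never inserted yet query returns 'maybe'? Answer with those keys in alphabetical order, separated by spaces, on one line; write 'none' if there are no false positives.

Start: bits=00000000000
After insert 'pig': sets bits 2 8 10 -> bits=00100000101
After insert 'cow': sets bits 5 9 -> bits=00100100111
After insert 'gnu': sets bits 2 6 -> bits=00100110111
After insert 'eel': sets bits 3 9 -> bits=00110110111
After insert 'dog': sets bits 1 5 10 -> bits=01110110111
Not inserted: emu — query each against bits=01110110111:
query emu: checks bit1=1, bit3=1, bit10=1 (all 1) -> maybe => FALSE POSITIVE
False positives (alphabetical): emu

Answer: emu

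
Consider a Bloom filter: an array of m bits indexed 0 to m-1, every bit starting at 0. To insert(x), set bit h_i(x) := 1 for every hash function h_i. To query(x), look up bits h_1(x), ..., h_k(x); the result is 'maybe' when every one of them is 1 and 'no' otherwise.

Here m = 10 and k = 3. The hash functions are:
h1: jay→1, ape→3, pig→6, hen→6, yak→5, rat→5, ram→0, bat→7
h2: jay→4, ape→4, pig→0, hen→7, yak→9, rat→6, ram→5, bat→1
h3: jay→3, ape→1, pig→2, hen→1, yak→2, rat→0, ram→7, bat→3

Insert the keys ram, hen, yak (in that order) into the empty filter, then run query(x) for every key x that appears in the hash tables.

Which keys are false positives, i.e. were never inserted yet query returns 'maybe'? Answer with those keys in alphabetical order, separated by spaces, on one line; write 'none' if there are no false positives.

Start: bits=0000000000
After insert 'ram': sets bits 0 5 7 -> bits=1000010100
After insert 'hen': sets bits 1 6 7 -> bits=1100011100
After insert 'yak': sets bits 2 5 9 -> bits=1110011101
Not inserted: ape bat jay pig rat — query each against bits=1110011101:
query ape: checks bit1=1, bit3=0, bit4=0 (has a 0) -> no => not a false positive
query bat: checks bit1=1, bit3=0, bit7=1 (has a 0) -> no => not a false positive
query jay: checks bit1=1, bit3=0, bit4=0 (has a 0) -> no => not a false positive
query pig: checks bit0=1, bit2=1, bit6=1 (all 1) -> maybe => FALSE POSITIVE
query rat: checks bit0=1, bit5=1, bit6=1 (all 1) -> maybe => FALSE POSITIVE
False positives (alphabetical): pig rat

Answer: pig rat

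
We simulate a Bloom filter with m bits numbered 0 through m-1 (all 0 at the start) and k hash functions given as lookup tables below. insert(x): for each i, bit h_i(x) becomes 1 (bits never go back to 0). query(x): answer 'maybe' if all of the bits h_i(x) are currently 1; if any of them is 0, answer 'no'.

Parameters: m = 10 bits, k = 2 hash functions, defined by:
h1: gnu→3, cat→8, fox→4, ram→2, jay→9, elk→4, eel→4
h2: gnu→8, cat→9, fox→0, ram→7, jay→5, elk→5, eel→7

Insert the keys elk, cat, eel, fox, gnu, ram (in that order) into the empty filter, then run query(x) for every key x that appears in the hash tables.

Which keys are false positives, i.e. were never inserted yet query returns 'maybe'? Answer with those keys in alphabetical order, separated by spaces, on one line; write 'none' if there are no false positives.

Answer: jay

Derivation:
Start: bits=0000000000
After insert 'elk': sets bits 4 5 -> bits=0000110000
After insert 'cat': sets bits 8 9 -> bits=0000110011
After insert 'eel': sets bits 4 7 -> bits=0000110111
After insert 'fox': sets bits 0 4 -> bits=1000110111
After insert 'gnu': sets bits 3 8 -> bits=1001110111
After insert 'ram': sets bits 2 7 -> bits=1011110111
Not inserted: jay — query each against bits=1011110111:
query jay: checks bit5=1, bit9=1 (all 1) -> maybe => FALSE POSITIVE
False positives (alphabetical): jay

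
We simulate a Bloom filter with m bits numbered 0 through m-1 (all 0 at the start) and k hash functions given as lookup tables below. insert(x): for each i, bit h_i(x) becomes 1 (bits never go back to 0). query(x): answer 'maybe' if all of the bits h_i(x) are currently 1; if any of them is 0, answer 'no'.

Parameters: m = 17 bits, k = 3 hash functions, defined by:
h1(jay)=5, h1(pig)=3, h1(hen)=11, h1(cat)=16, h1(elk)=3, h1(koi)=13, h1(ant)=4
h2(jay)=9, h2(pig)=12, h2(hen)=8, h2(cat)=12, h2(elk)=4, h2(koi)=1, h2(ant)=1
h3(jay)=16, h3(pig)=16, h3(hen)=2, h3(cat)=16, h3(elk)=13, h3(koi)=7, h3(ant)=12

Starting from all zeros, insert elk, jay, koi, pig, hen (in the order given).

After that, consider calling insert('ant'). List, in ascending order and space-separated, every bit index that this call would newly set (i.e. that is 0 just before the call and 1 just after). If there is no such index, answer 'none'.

Start: bits=00000000000000000
After insert 'elk': sets bits 3 4 13 -> bits=00011000000001000
After insert 'jay': sets bits 5 9 16 -> bits=00011100010001001
After insert 'koi': sets bits 1 7 13 -> bits=01011101010001001
After insert 'pig': sets bits 3 12 16 -> bits=01011101010011001
After insert 'hen': sets bits 2 8 11 -> bits=01111101110111001
insert 'ant' would touch bits 1 4 12; currently bit1=1, bit4=1, bit12=1
Bits that are 0 among those (would change 0->1): none

Answer: none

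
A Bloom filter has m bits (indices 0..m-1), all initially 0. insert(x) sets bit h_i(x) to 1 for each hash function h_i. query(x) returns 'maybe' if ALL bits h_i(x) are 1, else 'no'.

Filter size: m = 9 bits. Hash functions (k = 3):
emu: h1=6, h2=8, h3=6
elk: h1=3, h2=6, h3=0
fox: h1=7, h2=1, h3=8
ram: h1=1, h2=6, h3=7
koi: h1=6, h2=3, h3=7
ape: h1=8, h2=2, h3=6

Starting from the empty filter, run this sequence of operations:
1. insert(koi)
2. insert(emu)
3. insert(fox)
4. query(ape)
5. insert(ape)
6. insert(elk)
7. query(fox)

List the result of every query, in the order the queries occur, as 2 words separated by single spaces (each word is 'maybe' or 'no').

Start: bits=000000000
Op 1: insert koi -> sets bits 3 6 7 -> bits=000100110
Op 2: insert emu -> sets bits 6 8 -> bits=000100111
Op 3: insert fox -> sets bits 1 7 8 -> bits=010100111
Op 4: query ape -> checks bit2=0, bit6=1, bit8=1 (has a 0) -> no
Op 5: insert ape -> sets bits 2 6 8 -> bits=011100111
Op 6: insert elk -> sets bits 0 3 6 -> bits=111100111
Op 7: query fox -> checks bit1=1, bit7=1, bit8=1 (all 1) -> maybe
Query results in order: no maybe

Answer: no maybe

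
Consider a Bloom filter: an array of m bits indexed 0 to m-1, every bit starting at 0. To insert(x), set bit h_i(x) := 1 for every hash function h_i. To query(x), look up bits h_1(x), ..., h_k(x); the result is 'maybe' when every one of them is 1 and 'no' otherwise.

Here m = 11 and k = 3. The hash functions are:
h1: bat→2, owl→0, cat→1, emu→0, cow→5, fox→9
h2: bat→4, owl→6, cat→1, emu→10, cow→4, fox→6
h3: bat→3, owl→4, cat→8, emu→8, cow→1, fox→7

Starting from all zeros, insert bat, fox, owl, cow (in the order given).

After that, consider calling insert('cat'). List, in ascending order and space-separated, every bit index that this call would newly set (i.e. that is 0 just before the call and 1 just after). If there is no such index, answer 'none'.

Answer: 8

Derivation:
Start: bits=00000000000
After insert 'bat': sets bits 2 3 4 -> bits=00111000000
After insert 'fox': sets bits 6 7 9 -> bits=00111011010
After insert 'owl': sets bits 0 4 6 -> bits=10111011010
After insert 'cow': sets bits 1 4 5 -> bits=11111111010
insert 'cat' would touch bits 1 8; currently bit1=1, bit8=0
Bits that are 0 among those (would change 0->1): 8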